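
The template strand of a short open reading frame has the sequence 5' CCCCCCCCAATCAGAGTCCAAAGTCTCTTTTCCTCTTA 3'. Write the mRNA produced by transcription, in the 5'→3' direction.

5'-UAAGAGGAAAAGAGACUUUGGACUCUGAUUGGGGGGGG-3'

The mRNA has the sequence of the coding strand (reverse complement of the template) with T→U. Reverse complement of CCCCCCCCAATCAGAGTCCAAAGTCTCTTTTCCTCTTA is TAAGAGGAAAAGAGACTTTGGACTCTGATTGGGGGGGG; then T→U.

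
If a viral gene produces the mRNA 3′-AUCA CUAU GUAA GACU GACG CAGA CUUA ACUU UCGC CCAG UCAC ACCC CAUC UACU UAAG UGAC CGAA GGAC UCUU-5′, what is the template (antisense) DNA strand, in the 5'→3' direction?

5'-TAGTGATACATTCTGACTGCGTCTGAATTGAAAGCGGGTCAGTGTGGGGTAGATGAATTCACTGGCTTCCTGAGAA-3'

Written 5'→3' the mRNA is UUCUCAGGAAGCCAGUGAAUUCAUCUACCCCACACUGACCCGCUUUCAAUUCAGACGCAGUCAGAAUGUAUCACUA, so the coding DNA strand is TTCTCAGGAAGCCAGTGAATTCATCTACCCCACACTGACCCGCTTTCAATTCAGACGCAGTCAGAATGTATCACTA. The template is its reverse complement.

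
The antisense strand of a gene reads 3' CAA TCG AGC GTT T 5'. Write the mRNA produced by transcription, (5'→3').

Reading the template 3'→5' as shown, RNA polymerase pairs each base (A→U, T→A, G↔C) to build mRNA 5'→3' directly.

5'-GUUAGCUCGCAAA-3'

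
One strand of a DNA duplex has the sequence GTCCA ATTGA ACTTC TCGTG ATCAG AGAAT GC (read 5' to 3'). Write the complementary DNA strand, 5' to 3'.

Pairing A↔T and G↔C gives CAGGTTAACTTGAAGAGCACTAGTCTCTTACG, running 3'→5'. Reverse for the 5'→3' convention.

5'-GCATTCTCTGATCACGAGAAGTTCAATTGGAC-3'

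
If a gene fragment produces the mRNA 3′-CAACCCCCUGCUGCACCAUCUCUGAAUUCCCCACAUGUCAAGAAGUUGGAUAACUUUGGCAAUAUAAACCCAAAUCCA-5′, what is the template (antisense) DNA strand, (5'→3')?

Written 5'→3' the mRNA is ACCUAAACCCAAAUAUAACGGUUUCAAUAGGUUGAAGAACUGUACACCCCUUAAGUCUCUACCACGUCGUCCCCCAAC, so the coding DNA strand is ACCTAAACCCAAATATAACGGTTTCAATAGGTTGAAGAACTGTACACCCCTTAAGTCTCTACCACGTCGTCCCCCAAC. The template is its reverse complement.

5'-GTTGGGGGACGACGTGGTAGAGACTTAAGGGGTGTACAGTTCTTCAACCTATTGAAACCGTTATATTTGGGTTTAGGT-3'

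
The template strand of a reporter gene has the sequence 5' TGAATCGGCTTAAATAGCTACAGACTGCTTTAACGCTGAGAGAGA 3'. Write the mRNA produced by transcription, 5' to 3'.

5′-UCUCUCUCAGCGUUAAAGCAGUCUGUAGCUAUUUAAGCCGAUUCA-3′

The mRNA has the sequence of the coding strand (reverse complement of the template) with T→U. Reverse complement of TGAATCGGCTTAAATAGCTACAGACTGCTTTAACGCTGAGAGAGA is TCTCTCTCAGCGTTAAAGCAGTCTGTAGCTATTTAAGCCGATTCA; then T→U.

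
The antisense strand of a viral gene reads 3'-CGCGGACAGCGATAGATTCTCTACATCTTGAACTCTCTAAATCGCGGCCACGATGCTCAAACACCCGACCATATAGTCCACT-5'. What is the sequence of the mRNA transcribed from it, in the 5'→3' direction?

Reading the template 3'→5' as shown, RNA polymerase pairs each base (A→U, T→A, G↔C) to build mRNA 5'→3' directly.

5'-GCGCCUGUCGCUAUCUAAGAGAUGUAGAACUUGAGAGAUUUAGCGCCGGUGCUACGAGUUUGUGGGCUGGUAUAUCAGGUGA-3'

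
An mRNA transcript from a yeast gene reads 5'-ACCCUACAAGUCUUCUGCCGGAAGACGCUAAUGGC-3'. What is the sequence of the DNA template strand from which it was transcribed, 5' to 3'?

5'-GCCATTAGCGTCTTCCGGCAGAAGACTTGTAGGGT-3'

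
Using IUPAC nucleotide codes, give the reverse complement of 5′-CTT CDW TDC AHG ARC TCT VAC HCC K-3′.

5'-MGGDGTBAGAGYTCDTGHAWHGAAG-3'

Standard pairs A↔T, G↔C; ambiguity codes pair R↔Y, K↔M, W↔W, D↔H, V↔B. Complement (GAAGHWAHGTDCTYGAGABTGDGGM), then reverse for 5'→3'.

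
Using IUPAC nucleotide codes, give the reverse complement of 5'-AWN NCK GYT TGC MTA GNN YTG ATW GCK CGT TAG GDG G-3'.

5'-CCHCCTAACGMGCWATCARNNCTAKGCAARCMGNNWT-3'

Standard pairs A↔T, G↔C; ambiguity codes pair Y↔R, M↔K, W↔W, D↔H, N↔N. Complement (TWNNGMCRAACGKATCNNRACTAWCGMGCAATCCHCC), then reverse for 5'→3'.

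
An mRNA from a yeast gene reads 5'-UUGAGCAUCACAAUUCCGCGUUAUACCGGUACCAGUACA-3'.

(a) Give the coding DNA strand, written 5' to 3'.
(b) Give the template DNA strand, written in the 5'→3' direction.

(a) The coding strand matches the mRNA with U→T.
(b) The template strand is the reverse complement of the coding strand.

(a) 5'-TTGAGCATCACAATTCCGCGTTATACCGGTACCAGTACA-3'
(b) 5'-TGTACTGGTACCGGTATAACGCGGAATTGTGATGCTCAA-3'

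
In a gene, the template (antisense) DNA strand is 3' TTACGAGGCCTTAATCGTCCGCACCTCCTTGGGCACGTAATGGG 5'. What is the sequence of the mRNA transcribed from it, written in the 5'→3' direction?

Reading the template 3'→5' as shown, RNA polymerase pairs each base (A→U, T→A, G↔C) to build mRNA 5'→3' directly.

5'-AAUGCUCCGGAAUUAGCAGGCGUGGAGGAACCCGUGCAUUACCC-3'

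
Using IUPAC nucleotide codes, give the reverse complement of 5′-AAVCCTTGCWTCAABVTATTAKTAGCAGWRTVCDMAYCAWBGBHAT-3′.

Standard pairs A↔T, G↔C; ambiguity codes pair R↔Y, M↔K, W↔W, B↔V, D↔H. Complement (TTBGGAACGWAGTTVBATAATMATCGTCWYABGHKTRGTWVCVDTA), then reverse for 5'→3'.

5′-ATDVCVWTGRTKHGBAYWCTGCTAMTAATABVTTGAWGCAAGGBTT-3′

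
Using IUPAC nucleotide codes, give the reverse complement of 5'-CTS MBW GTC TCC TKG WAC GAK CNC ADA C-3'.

Standard pairs A↔T, G↔C; ambiguity codes pair M↔K, W↔W, S↔S, B↔V, D↔H, N↔N. Complement (GASKVWCAGAGGAMCWTGCTMGNGTHTG), then reverse for 5'→3'.

5′-GTHTGNGMTCGTWCMAGGAGACWVKSAG-3′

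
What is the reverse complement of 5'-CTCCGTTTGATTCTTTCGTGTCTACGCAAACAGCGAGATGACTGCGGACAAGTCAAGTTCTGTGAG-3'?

Complement each base (A↔T, G↔C): GAGGCAAACTAAGAAAGCACAGATGCGTTTGTCGCTCTACTGACGCCTGTTCAGTTCAAGACACTC. Then reverse.

5′-CTCACAGAACTTGACTTGTCCGCAGTCATCTCGCTGTTTGCGTAGACACGAAAGAATCAAACGGAG-3′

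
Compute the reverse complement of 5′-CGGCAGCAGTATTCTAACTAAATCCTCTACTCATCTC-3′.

5'-GAGATGAGTAGAGGATTTAGTTAGAATACTGCTGCCG-3'

Complement each base (A↔T, G↔C): GCCGTCGTCATAAGATTGATTTAGGAGATGAGTAGAG. Then reverse.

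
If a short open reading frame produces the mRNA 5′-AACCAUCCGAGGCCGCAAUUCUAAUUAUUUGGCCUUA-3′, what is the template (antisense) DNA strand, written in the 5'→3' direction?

5'-TAAGGCCAAATAATTAGAATTGCGGCCTCGGATGGTT-3'

Replace U with T to get the coding DNA strand: AACCATCCGAGGCCGCAATTCTAATTATTTGGCCTTA. The template strand is its reverse complement (complement TTGGTAGGCTCCGGCGTTAAGATTAATAAACCGGAAT, then reverse).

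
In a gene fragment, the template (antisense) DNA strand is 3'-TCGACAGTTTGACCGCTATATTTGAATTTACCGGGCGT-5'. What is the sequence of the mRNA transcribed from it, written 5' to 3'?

Reading the template 3'→5' as shown, RNA polymerase pairs each base (A→U, T→A, G↔C) to build mRNA 5'→3' directly.

5'-AGCUGUCAAACUGGCGAUAUAAACUUAAAUGGCCCGCA-3'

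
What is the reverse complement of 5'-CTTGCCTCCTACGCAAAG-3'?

5'-CTTTGCGTAGGAGGCAAG-3'

Reading the sequence 3'→5' and pairing each base (A↔T, G↔C) gives the reverse complement directly.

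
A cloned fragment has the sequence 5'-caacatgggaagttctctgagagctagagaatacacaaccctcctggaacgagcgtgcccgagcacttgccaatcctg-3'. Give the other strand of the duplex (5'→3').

5'-CAGGATTGGCAAGTGCTCGGGCACGCTCGTTCCAGGAGGGTTGTGTATTCTCTAGCTCTCAGAGAACTTCCCATGTTG-3'

Pairing A↔T and G↔C gives GTTGTACCCTTCAAGAGACTCTCGATCTCTTATGTGTTGGGAGGACCTTGCTCGCACGGGCTCGTGAACGGTTAGGAC, running 3'→5'. Reverse for the 5'→3' convention.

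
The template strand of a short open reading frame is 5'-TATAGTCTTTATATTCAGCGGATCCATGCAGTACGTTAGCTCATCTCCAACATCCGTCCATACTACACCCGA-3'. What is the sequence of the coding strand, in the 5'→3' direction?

The coding strand is complementary and antiparallel to the template: take the complement (A↔T, G↔C) and reverse.

5'-TCGGGTGTAGTATGGACGGATGTTGGAGATGAGCTAACGTACTGCATGGATCCGCTGAATATAAAGACTATA-3'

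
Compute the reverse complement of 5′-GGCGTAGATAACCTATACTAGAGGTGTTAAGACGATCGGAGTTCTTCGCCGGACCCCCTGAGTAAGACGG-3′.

Reading the sequence 3'→5' and pairing each base (A↔T, G↔C) gives the reverse complement directly.

5'-CCGTCTTACTCAGGGGGTCCGGCGAAGAACTCCGATCGTCTTAACACCTCTAGTATAGGTTATCTACGCC-3'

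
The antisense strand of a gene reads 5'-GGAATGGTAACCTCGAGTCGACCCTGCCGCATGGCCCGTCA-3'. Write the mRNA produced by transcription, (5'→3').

The mRNA has the sequence of the coding strand (reverse complement of the template) with T→U. Reverse complement of GGAATGGTAACCTCGAGTCGACCCTGCCGCATGGCCCGTCA is TGACGGGCCATGCGGCAGGGTCGACTCGAGGTTACCATTCC; then T→U.

5'-UGACGGGCCAUGCGGCAGGGUCGACUCGAGGUUACCAUUCC-3'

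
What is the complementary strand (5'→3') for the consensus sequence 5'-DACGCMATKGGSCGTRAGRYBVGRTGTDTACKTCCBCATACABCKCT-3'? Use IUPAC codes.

Standard pairs A↔T, G↔C; ambiguity codes pair R↔Y, M↔K, S↔S, B↔V, D↔H. Complement (HTGCGKTAMCCSGCAYTCYRVBCYACAHATGMAGGVGTATGTVGMGA), then reverse for 5'→3'.

5'-AGMGVTGTATGVGGAMGTAHACAYCBVRYCTYACGSCCMATKGCGTH-3'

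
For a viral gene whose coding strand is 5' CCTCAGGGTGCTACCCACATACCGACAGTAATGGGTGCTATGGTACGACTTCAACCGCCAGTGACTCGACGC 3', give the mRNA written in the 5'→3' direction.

5'-CCUCAGGGUGCUACCCACAUACCGACAGUAAUGGGUGCUAUGGUACGACUUCAACCGCCAGUGACUCGACGC-3'

The mRNA is synthesized from the template strand, so it matches the coding strand with T replaced by U.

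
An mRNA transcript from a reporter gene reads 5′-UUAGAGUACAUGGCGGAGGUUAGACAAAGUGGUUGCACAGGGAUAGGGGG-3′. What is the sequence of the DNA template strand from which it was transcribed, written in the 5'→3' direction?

5'-CCCCCTATCCCTGTGCAACCACTTTGTCTAACCTCCGCCATGTACTCTAA-3'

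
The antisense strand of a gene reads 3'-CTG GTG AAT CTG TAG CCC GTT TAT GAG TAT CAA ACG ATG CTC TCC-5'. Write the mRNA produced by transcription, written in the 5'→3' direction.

5'-GACCACUUAGACAUCGGGCAAAUACUCAUAGUUUGCUACGAGAGG-3'

Reading the template 3'→5' as shown, RNA polymerase pairs each base (A→U, T→A, G↔C) to build mRNA 5'→3' directly.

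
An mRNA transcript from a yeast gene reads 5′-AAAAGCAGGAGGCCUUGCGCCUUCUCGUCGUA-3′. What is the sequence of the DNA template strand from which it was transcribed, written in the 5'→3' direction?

Replace U with T to get the coding DNA strand: AAAAGCAGGAGGCCTTGCGCCTTCTCGTCGTA. The template strand is its reverse complement (complement TTTTCGTCCTCCGGAACGCGGAAGAGCAGCAT, then reverse).

5'-TACGACGAGAAGGCGCAAGGCCTCCTGCTTTT-3'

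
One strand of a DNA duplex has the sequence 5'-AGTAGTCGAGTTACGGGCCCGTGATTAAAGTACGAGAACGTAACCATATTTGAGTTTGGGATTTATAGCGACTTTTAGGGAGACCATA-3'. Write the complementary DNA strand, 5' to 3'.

Pairing A↔T and G↔C gives TCATCAGCTCAATGCCCGGGCACTAATTTCATGCTCTTGCATTGGTATAAACTCAAACCCTAAATATCGCTGAAAATCCCTCTGGTAT, running 3'→5'. Reverse for the 5'→3' convention.

5'-TATGGTCTCCCTAAAAGTCGCTATAAATCCCAAACTCAAATATGGTTACGTTCTCGTACTTTAATCACGGGCCCGTAACTCGACTACT-3'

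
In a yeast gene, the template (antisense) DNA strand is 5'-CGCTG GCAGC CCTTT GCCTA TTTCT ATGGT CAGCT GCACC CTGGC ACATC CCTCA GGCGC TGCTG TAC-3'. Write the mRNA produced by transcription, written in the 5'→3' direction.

The mRNA has the sequence of the coding strand (reverse complement of the template) with T→U. Reverse complement of CGCTGGCAGCCCTTTGCCTATTTCTATGGTCAGCTGCACCCTGGCACATCCCTCAGGCGCTGCTGTAC is GTACAGCAGCGCCTGAGGGATGTGCCAGGGTGCAGCTGACCATAGAAATAGGCAAAGGGCTGCCAGCG; then T→U.

5'-GUACAGCAGCGCCUGAGGGAUGUGCCAGGGUGCAGCUGACCAUAGAAAUAGGCAAAGGGCUGCCAGCG-3'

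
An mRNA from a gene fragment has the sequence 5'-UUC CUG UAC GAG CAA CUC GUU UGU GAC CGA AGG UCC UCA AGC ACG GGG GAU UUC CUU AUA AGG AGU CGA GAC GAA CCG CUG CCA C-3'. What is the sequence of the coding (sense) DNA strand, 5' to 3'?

5'-TTCCTGTACGAGCAACTCGTTTGTGACCGAAGGTCCTCAAGCACGGGGGATTTCCTTATAAGGAGTCGAGACGAACCGCTGCCAC-3'

The coding DNA strand has the same 5'→3' sequence as the mRNA with U replaced by T.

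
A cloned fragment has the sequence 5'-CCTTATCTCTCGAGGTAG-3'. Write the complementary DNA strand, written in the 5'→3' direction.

5'-CTACCTCGAGAGATAAGG-3'

The complement of CCTTATCTCTCGAGGTAG is GGAATAGAGAGCTCCATC (A↔T, G↔C). DNA strands are antiparallel, so the complementary strand runs 3'→5'; reversing gives the 5'→3' form.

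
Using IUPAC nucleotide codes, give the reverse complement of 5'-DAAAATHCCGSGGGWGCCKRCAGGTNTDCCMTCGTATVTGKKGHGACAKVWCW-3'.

5'-WGWBMTGTCDCMMCABATACGAKGGHANACCTGYMGGCWCCCSCGGDATTTTH-3'

Standard pairs A↔T, G↔C; ambiguity codes pair R↔Y, M↔K, W↔W, S↔S, D↔H, V↔B, N↔N. Complement (HTTTTADGGCSCCCWCGGMYGTCCANAHGGKAGCATABACMMCDCTGTMBWGW), then reverse for 5'→3'.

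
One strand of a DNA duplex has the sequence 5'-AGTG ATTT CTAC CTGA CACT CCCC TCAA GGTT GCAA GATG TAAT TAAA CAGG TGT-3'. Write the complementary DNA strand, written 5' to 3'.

5′-ACACCTGTTTAATTACATCTTGCAACCTTGAGGGGAGTGTCAGGTAGAAATCACT-3′

Pairing A↔T and G↔C gives TCACTAAAGATGGACTGTGAGGGGAGTTCCAACGTTCTACATTAATTTGTCCACA, running 3'→5'. Reverse for the 5'→3' convention.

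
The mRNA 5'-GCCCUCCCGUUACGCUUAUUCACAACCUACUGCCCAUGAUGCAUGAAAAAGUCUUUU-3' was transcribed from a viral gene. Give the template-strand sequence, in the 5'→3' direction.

5'-AAAAGACTTTTTCATGCATCATGGGCAGTAGGTTGTGAATAAGCGTAACGGGAGGGC-3'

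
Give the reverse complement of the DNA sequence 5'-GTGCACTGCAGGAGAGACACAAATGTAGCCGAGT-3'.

5'-ACTCGGCTACATTTGTGTCTCTCCTGCAGTGCAC-3'

Reading the sequence 3'→5' and pairing each base (A↔T, G↔C) gives the reverse complement directly.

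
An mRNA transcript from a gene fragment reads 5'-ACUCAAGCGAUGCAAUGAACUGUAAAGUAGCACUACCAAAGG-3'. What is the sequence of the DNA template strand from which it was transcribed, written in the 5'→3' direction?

Replace U with T to get the coding DNA strand: ACTCAAGCGATGCAATGAACTGTAAAGTAGCACTACCAAAGG. The template strand is its reverse complement (complement TGAGTTCGCTACGTTACTTGACATTTCATCGTGATGGTTTCC, then reverse).

5'-CCTTTGGTAGTGCTACTTTACAGTTCATTGCATCGCTTGAGT-3'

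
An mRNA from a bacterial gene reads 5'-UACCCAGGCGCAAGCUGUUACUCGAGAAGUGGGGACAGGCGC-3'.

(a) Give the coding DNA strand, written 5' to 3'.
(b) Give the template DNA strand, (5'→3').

(a) 5'-TACCCAGGCGCAAGCTGTTACTCGAGAAGTGGGGACAGGCGC-3'
(b) 5'-GCGCCTGTCCCCACTTCTCGAGTAACAGCTTGCGCCTGGGTA-3'

(a) The coding strand matches the mRNA with U→T.
(b) The template strand is the reverse complement of the coding strand.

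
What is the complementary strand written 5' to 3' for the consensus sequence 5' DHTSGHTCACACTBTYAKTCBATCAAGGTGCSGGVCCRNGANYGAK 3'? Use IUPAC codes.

5'-MTCRNTCNYGGBCCSGCACCTTGATVGAMTRAVAGTGTGADCSADH-3'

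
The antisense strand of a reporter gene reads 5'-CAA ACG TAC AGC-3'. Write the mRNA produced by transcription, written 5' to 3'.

5'-GCUGUACGUUUG-3'

RNA polymerase reads the template 3'→5' and synthesizes mRNA 5'→3' by base-pairing (A→U, T→A, G↔C). The complement of the template is GTTTGCATGTCG; antiparallel, so 5'→3' the coding strand is GCTGTACGTTTG. Replace T with U for the mRNA.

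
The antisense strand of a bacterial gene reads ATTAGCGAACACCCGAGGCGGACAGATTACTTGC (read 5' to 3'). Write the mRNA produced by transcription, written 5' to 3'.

5'-GCAAGUAAUCUGUCCGCCUCGGGUGUUCGCUAAU-3'

The mRNA has the sequence of the coding strand (reverse complement of the template) with T→U. Reverse complement of ATTAGCGAACACCCGAGGCGGACAGATTACTTGC is GCAAGTAATCTGTCCGCCTCGGGTGTTCGCTAAT; then T→U.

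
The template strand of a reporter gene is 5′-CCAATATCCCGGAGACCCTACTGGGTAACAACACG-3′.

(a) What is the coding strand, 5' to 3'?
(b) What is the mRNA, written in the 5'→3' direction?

(a) 5'-CGTGTTGTTACCCAGTAGGGTCTCCGGGATATTGG-3'
(b) 5'-CGUGUUGUUACCCAGUAGGGUCUCCGGGAUAUUGG-3'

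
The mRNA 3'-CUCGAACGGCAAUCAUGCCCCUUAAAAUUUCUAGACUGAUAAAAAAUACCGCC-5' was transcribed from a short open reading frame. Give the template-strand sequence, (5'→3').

Written 5'→3' the mRNA is CCGCCAUAAAAAAUAGUCAGAUCUUUAAAAUUCCCCGUACUAACGGCAAGCUC, so the coding DNA strand is CCGCCATAAAAAATAGTCAGATCTTTAAAATTCCCCGTACTAACGGCAAGCTC. The template is its reverse complement.

5'-GAGCTTGCCGTTAGTACGGGGAATTTTAAAGATCTGACTATTTTTTATGGCGG-3'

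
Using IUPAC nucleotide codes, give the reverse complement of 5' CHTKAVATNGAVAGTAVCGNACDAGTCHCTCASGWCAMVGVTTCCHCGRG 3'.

Standard pairs A↔T, G↔C; ambiguity codes pair R↔Y, M↔K, W↔W, S↔S, D↔H, V↔B, N↔N. Complement (GDAMTBTANCTBTCATBGCNTGHTCAGDGAGTSCWGTKBCBAAGGDGCYC), then reverse for 5'→3'.

5'-CYCGDGGAABCBKTGWCSTGAGDGACTHGTNCGBTACTBTCNATBTMADG-3'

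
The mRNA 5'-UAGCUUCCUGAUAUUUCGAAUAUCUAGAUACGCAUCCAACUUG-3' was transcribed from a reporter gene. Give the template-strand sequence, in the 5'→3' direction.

5′-CAAGTTGGATGCGTATCTAGATATTCGAAATATCAGGAAGCTA-3′

Replace U with T to get the coding DNA strand: TAGCTTCCTGATATTTCGAATATCTAGATACGCATCCAACTTG. The template strand is its reverse complement (complement ATCGAAGGACTATAAAGCTTATAGATCTATGCGTAGGTTGAAC, then reverse).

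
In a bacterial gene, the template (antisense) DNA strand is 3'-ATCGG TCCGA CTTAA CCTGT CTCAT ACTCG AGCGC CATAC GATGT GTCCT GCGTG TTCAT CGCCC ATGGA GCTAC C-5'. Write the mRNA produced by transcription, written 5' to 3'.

5'-UAGCCAGGCUGAAUUGGACAGAGUAUGAGCUCGCGGUAUGCUACACAGGACGCACAAGUAGCGGGUACCUCGAUGG-3'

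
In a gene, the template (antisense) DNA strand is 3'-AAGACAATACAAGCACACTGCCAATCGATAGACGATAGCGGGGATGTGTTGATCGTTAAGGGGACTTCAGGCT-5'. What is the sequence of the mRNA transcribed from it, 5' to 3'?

Reading the template 3'→5' as shown, RNA polymerase pairs each base (A→U, T→A, G↔C) to build mRNA 5'→3' directly.

5′-UUCUGUUAUGUUCGUGUGACGGUUAGCUAUCUGCUAUCGCCCCUACACAACUAGCAAUUCCCCUGAAGUCCGA-3′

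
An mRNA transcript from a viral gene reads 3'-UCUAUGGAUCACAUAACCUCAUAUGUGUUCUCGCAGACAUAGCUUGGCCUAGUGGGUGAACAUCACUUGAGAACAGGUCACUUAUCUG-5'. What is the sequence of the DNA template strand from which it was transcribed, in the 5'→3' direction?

Written 5'→3' the mRNA is GUCUAUUCACUGGACAAGAGUUCACUACAAGUGGGUGAUCCGGUUCGAUACAGACGCUCUUGUGUAUACUCCAAUACACUAGGUAUCU, so the coding DNA strand is GTCTATTCACTGGACAAGAGTTCACTACAAGTGGGTGATCCGGTTCGATACAGACGCTCTTGTGTATACTCCAATACACTAGGTATCT. The template is its reverse complement.

5'-AGATACCTAGTGTATTGGAGTATACACAAGAGCGTCTGTATCGAACCGGATCACCCACTTGTAGTGAACTCTTGTCCAGTGAATAGAC-3'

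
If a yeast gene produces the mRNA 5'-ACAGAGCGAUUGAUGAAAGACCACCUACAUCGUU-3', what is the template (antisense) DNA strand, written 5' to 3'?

Replace U with T to get the coding DNA strand: ACAGAGCGATTGATGAAAGACCACCTACATCGTT. The template strand is its reverse complement (complement TGTCTCGCTAACTACTTTCTGGTGGATGTAGCAA, then reverse).

5'-AACGATGTAGGTGGTCTTTCATCAATCGCTCTGT-3'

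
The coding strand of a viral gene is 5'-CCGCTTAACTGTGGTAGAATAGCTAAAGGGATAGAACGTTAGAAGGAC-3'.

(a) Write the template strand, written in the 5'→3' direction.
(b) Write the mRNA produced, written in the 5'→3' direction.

(a) 5′-GTCCTTCTAACGTTCTATCCCTTTAGCTATTCTACCACAGTTAAGCGG-3′
(b) 5'-CCGCUUAACUGUGGUAGAAUAGCUAAAGGGAUAGAACGUUAGAAGGAC-3'

(a) The template strand is the reverse complement of the coding strand: complement GGCGAATTGACACCATCTTATCGATTTCCCTATCTTGCAATCTTCCTG, then reverse.
(b) mRNA matches the coding strand with T→U.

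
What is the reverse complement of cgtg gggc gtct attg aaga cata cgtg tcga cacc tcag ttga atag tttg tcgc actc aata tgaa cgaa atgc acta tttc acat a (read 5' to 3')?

5'-TATGTGAAATAGTGCATTTCGTTCATATTGAGTGCGACAAACTATTCAACTGAGGTGTCGACACGTATGTCTTCAATAGACGCCCCACG-3'

Complement each base (A↔T, G↔C): GCACCCCGCAGATAACTTCTGTATGCACAGCTGTGGAGTCAACTTATCAAACAGCGTGAGTTATACTTGCTTTACGTGATAAAGTGTAT. Then reverse.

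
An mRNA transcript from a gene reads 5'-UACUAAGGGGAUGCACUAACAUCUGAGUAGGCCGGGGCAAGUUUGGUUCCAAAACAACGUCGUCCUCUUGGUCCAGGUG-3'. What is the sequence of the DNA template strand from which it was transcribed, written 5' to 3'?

5′-CACCTGGACCAAGAGGACGACGTTGTTTTGGAACCAAACTTGCCCCGGCCTACTCAGATGTTAGTGCATCCCCTTAGTA-3′

Replace U with T to get the coding DNA strand: TACTAAGGGGATGCACTAACATCTGAGTAGGCCGGGGCAAGTTTGGTTCCAAAACAACGTCGTCCTCTTGGTCCAGGTG. The template strand is its reverse complement (complement ATGATTCCCCTACGTGATTGTAGACTCATCCGGCCCCGTTCAAACCAAGGTTTTGTTGCAGCAGGAGAACCAGGTCCAC, then reverse).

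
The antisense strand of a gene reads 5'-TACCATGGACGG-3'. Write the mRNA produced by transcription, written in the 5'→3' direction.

5′-CCGUCCAUGGUA-3′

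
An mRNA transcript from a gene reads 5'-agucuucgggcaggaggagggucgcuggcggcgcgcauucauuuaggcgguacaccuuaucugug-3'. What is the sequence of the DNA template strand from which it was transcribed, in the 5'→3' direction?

5'-CACAGATAAGGTGTACCGCCTAAATGAATGCGCGCCGCCAGCGACCCTCCTCCTGCCCGAAGACT-3'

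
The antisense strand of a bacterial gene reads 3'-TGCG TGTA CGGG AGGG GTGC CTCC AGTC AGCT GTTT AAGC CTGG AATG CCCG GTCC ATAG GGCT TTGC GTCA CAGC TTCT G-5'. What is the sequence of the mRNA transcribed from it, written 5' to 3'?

Reading the template 3'→5' as shown, RNA polymerase pairs each base (A→U, T→A, G↔C) to build mRNA 5'→3' directly.

5'-ACGCACAUGCCCUCCCCACGGAGGUCAGUCGACAAAUUCGGACCUUACGGGCCAGGUAUCCCGAAACGCAGUGUCGAAGAC-3'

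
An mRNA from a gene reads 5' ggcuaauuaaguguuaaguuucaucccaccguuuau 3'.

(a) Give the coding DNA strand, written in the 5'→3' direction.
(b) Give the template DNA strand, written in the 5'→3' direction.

(a) 5'-GGCTAATTAAGTGTTAAGTTTCATCCCACCGTTTAT-3'
(b) 5'-ATAAACGGTGGGATGAAACTTAACACTTAATTAGCC-3'

(a) The coding strand matches the mRNA with U→T.
(b) The template strand is the reverse complement of the coding strand.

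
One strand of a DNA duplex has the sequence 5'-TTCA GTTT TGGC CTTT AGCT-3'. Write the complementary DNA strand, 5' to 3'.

Pairing A↔T and G↔C gives AAGTCAAAACCGGAAATCGA, running 3'→5'. Reverse for the 5'→3' convention.

5'-AGCTAAAGGCCAAAACTGAA-3'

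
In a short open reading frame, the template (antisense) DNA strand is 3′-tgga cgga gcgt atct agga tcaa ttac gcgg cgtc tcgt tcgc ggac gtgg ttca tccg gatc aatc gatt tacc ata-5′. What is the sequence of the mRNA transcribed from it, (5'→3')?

Reading the template 3'→5' as shown, RNA polymerase pairs each base (A→U, T→A, G↔C) to build mRNA 5'→3' directly.

5'-ACCUGCCUCGCAUAGAUCCUAGUUAAUGCGCCGCAGAGCAAGCGCCUGCACCAAGUAGGCCUAGUUAGCUAAAUGGUAU-3'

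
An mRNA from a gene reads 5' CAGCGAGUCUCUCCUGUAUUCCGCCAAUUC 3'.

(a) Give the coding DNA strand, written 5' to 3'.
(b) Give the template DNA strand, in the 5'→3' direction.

(a) 5'-CAGCGAGTCTCTCCTGTATTCCGCCAATTC-3'
(b) 5'-GAATTGGCGGAATACAGGAGAGACTCGCTG-3'

(a) The coding strand matches the mRNA with U→T.
(b) The template strand is the reverse complement of the coding strand.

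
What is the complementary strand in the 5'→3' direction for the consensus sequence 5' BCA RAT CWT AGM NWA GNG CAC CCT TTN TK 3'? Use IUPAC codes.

5'-MANAAAGGGTGCNCTWNKCTAWGATYTGV-3'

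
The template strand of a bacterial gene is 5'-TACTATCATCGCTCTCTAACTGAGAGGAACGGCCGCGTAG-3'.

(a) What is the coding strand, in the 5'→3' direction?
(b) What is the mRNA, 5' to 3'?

(a) The coding strand is the reverse complement of the template: complement ATGATAGTAGCGAGAGATTGACTCTCCTTGCCGGCGCATC, then reverse.
(b) mRNA has the coding-strand sequence with T→U.

(a) 5′-CTACGCGGCCGTTCCTCTCAGTTAGAGAGCGATGATAGTA-3′
(b) 5'-CUACGCGGCCGUUCCUCUCAGUUAGAGAGCGAUGAUAGUA-3'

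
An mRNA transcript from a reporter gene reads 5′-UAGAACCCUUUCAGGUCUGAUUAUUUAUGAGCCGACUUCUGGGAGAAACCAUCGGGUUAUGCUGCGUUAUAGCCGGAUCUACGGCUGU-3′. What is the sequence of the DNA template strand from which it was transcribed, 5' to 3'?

Replace U with T to get the coding DNA strand: TAGAACCCTTTCAGGTCTGATTATTTATGAGCCGACTTCTGGGAGAAACCATCGGGTTATGCTGCGTTATAGCCGGATCTACGGCTGT. The template strand is its reverse complement (complement ATCTTGGGAAAGTCCAGACTAATAAATACTCGGCTGAAGACCCTCTTTGGTAGCCCAATACGACGCAATATCGGCCTAGATGCCGACA, then reverse).

5'-ACAGCCGTAGATCCGGCTATAACGCAGCATAACCCGATGGTTTCTCCCAGAAGTCGGCTCATAAATAATCAGACCTGAAAGGGTTCTA-3'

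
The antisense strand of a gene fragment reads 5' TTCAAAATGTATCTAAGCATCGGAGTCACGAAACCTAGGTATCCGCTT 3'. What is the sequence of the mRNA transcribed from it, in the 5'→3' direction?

The mRNA has the sequence of the coding strand (reverse complement of the template) with T→U. Reverse complement of TTCAAAATGTATCTAAGCATCGGAGTCACGAAACCTAGGTATCCGCTT is AAGCGGATACCTAGGTTTCGTGACTCCGATGCTTAGATACATTTTGAA; then T→U.

5'-AAGCGGAUACCUAGGUUUCGUGACUCCGAUGCUUAGAUACAUUUUGAA-3'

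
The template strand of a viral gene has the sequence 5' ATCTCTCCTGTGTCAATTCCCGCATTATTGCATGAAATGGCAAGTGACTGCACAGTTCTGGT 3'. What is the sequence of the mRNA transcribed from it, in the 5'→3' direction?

RNA polymerase reads the template 3'→5' and synthesizes mRNA 5'→3' by base-pairing (A→U, T→A, G↔C). The complement of the template is TAGAGAGGACACAGTTAAGGGCGTAATAACGTACTTTACCGTTCACTGACGTGTCAAGACCA; antiparallel, so 5'→3' the coding strand is ACCAGAACTGTGCAGTCACTTGCCATTTCATGCAATAATGCGGGAATTGACACAGGAGAGAT. Replace T with U for the mRNA.

5'-ACCAGAACUGUGCAGUCACUUGCCAUUUCAUGCAAUAAUGCGGGAAUUGACACAGGAGAGAU-3'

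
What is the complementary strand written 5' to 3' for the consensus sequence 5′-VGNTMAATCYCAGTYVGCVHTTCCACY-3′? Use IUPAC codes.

Standard pairs A↔T, G↔C; ambiguity codes pair Y↔R, M↔K, H↔D, V↔B, N↔N. Complement (BCNAKTTAGRGTCARBCGBDAAGGTGR), then reverse for 5'→3'.

5'-RGTGGAADBGCBRACTGRGATTKANCB-3'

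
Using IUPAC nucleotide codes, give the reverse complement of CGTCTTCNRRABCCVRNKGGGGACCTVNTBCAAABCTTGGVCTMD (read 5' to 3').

Standard pairs A↔T, G↔C; ambiguity codes pair R↔Y, M↔K, B↔V, D↔H, N↔N. Complement (GCAGAAGNYYTVGGBYNMCCCCTGGABNAVGTTTVGAACCBGAKH), then reverse for 5'→3'.

5′-HKAGBCCAAGVTTTGVANBAGGTCCCCMNYBGGVTYYNGAAGACG-3′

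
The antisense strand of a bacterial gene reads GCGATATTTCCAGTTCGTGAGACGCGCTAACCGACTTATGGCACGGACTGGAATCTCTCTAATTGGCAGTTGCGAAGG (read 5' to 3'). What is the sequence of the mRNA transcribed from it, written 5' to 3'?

RNA polymerase reads the template 3'→5' and synthesizes mRNA 5'→3' by base-pairing (A→U, T→A, G↔C). The complement of the template is CGCTATAAAGGTCAAGCACTCTGCGCGATTGGCTGAATACCGTGCCTGACCTTAGAGAGATTAACCGTCAACGCTTCC; antiparallel, so 5'→3' the coding strand is CCTTCGCAACTGCCAATTAGAGAGATTCCAGTCCGTGCCATAAGTCGGTTAGCGCGTCTCACGAACTGGAAATATCGC. Replace T with U for the mRNA.

5'-CCUUCGCAACUGCCAAUUAGAGAGAUUCCAGUCCGUGCCAUAAGUCGGUUAGCGCGUCUCACGAACUGGAAAUAUCGC-3'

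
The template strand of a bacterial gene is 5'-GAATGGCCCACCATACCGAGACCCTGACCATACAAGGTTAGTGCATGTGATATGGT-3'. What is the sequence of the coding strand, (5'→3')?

The coding strand is complementary and antiparallel to the template: take the complement (A↔T, G↔C) and reverse.

5'-ACCATATCACATGCACTAACCTTGTATGGTCAGGGTCTCGGTATGGTGGGCCATTC-3'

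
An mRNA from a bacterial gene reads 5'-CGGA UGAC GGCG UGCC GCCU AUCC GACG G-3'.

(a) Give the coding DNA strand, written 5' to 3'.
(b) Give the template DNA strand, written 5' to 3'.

(a) The coding strand matches the mRNA with U→T.
(b) The template strand is the reverse complement of the coding strand.

(a) 5'-CGGATGACGGCGTGCCGCCTATCCGACGG-3'
(b) 5'-CCGTCGGATAGGCGGCACGCCGTCATCCG-3'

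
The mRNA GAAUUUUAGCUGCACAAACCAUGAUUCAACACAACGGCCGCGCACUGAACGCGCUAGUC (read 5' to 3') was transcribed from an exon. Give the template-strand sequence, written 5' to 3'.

5'-GACTAGCGCGTTCAGTGCGCGGCCGTTGTGTTGAATCATGGTTTGTGCAGCTAAAATTC-3'

Replace U with T to get the coding DNA strand: GAATTTTAGCTGCACAAACCATGATTCAACACAACGGCCGCGCACTGAACGCGCTAGTC. The template strand is its reverse complement (complement CTTAAAATCGACGTGTTTGGTACTAAGTTGTGTTGCCGGCGCGTGACTTGCGCGATCAG, then reverse).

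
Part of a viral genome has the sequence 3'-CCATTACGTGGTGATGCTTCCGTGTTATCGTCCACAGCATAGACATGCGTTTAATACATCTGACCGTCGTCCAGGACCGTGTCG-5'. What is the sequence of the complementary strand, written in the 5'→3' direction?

5'-GGTAATGCACCACTACGAAGGCACAATAGCAGGTGTCGTATCTGTACGCAAATTATGTAGACTGGCAGCAGGTCCTGGCACAGC-3'

The strand is given 3'→5', so its complement runs 5'→3' in the same left-to-right order: pair each base A↔T, G↔C.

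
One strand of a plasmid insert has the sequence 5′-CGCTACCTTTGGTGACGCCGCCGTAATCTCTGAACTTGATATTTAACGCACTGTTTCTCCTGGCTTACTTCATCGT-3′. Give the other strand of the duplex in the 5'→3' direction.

5'-ACGATGAAGTAAGCCAGGAGAAACAGTGCGTTAAATATCAAGTTCAGAGATTACGGCGGCGTCACCAAAGGTAGCG-3'

The complement of CGCTACCTTTGGTGACGCCGCCGTAATCTCTGAACTTGATATTTAACGCACTGTTTCTCCTGGCTTACTTCATCGT is GCGATGGAAACCACTGCGGCGGCATTAGAGACTTGAACTATAAATTGCGTGACAAAGAGGACCGAATGAAGTAGCA (A↔T, G↔C). DNA strands are antiparallel, so the complementary strand runs 3'→5'; reversing gives the 5'→3' form.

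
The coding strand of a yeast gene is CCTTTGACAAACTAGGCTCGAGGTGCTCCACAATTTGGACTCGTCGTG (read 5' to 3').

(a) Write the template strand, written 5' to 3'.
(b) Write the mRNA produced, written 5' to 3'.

(a) The template strand is the reverse complement of the coding strand: complement GGAAACTGTTTGATCCGAGCTCCACGAGGTGTTAAACCTGAGCAGCAC, then reverse.
(b) mRNA matches the coding strand with T→U.

(a) 5'-CACGACGAGTCCAAATTGTGGAGCACCTCGAGCCTAGTTTGTCAAAGG-3'
(b) 5'-CCUUUGACAAACUAGGCUCGAGGUGCUCCACAAUUUGGACUCGUCGUG-3'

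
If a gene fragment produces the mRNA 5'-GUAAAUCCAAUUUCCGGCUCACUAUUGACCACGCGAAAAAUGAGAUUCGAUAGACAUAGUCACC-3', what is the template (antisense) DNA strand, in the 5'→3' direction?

Replace U with T to get the coding DNA strand: GTAAATCCAATTTCCGGCTCACTATTGACCACGCGAAAAATGAGATTCGATAGACATAGTCACC. The template strand is its reverse complement (complement CATTTAGGTTAAAGGCCGAGTGATAACTGGTGCGCTTTTTACTCTAAGCTATCTGTATCAGTGG, then reverse).

5'-GGTGACTATGTCTATCGAATCTCATTTTTCGCGTGGTCAATAGTGAGCCGGAAATTGGATTTAC-3'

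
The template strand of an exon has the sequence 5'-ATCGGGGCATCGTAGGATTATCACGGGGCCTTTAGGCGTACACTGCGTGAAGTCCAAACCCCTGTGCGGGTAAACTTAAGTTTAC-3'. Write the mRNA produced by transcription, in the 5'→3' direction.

5'-GUAAACUUAAGUUUACCCGCACAGGGGUUUGGACUUCACGCAGUGUACGCCUAAAGGCCCCGUGAUAAUCCUACGAUGCCCCGAU-3'

The mRNA has the sequence of the coding strand (reverse complement of the template) with T→U. Reverse complement of ATCGGGGCATCGTAGGATTATCACGGGGCCTTTAGGCGTACACTGCGTGAAGTCCAAACCCCTGTGCGGGTAAACTTAAGTTTAC is GTAAACTTAAGTTTACCCGCACAGGGGTTTGGACTTCACGCAGTGTACGCCTAAAGGCCCCGTGATAATCCTACGATGCCCCGAT; then T→U.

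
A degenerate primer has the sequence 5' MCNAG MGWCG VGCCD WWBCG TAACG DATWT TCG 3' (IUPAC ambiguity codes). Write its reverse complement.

5'-CGAAWATHCGTTACGVWWHGGCBCGWCKCTNGK-3'

Standard pairs A↔T, G↔C; ambiguity codes pair M↔K, W↔W, B↔V, D↔H, N↔N. Complement (KGNTCKCWGCBCGGHWWVGCATTGCHTAWAAGC), then reverse for 5'→3'.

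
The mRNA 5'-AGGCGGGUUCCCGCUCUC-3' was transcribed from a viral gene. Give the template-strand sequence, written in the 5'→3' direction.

5'-GAGAGCGGGAACCCGCCT-3'

Replace U with T to get the coding DNA strand: AGGCGGGTTCCCGCTCTC. The template strand is its reverse complement (complement TCCGCCCAAGGGCGAGAG, then reverse).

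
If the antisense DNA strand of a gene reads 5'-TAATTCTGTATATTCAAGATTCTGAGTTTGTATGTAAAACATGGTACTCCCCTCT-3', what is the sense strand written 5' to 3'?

5'-AGAGGGGAGTACCATGTTTTACATACAAACTCAGAATCTTGAATATACAGAATTA-3'

The coding strand is complementary and antiparallel to the template: take the complement (A↔T, G↔C) and reverse.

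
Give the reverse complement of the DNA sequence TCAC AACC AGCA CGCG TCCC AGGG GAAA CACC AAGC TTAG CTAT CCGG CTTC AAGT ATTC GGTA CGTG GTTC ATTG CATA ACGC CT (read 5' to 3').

5'-AGGCGTTATGCAATGAACCACGTACCGAATACTTGAAGCCGGATAGCTAAGCTTGGTGTTTCCCCTGGGACGCGTGCTGGTTGTGA-3'

Complement each base (A↔T, G↔C): AGTGTTGGTCGTGCGCAGGGTCCCCTTTGTGGTTCGAATCGATAGGCCGAAGTTCATAAGCCATGCACCAAGTAACGTATTGCGGA. Then reverse.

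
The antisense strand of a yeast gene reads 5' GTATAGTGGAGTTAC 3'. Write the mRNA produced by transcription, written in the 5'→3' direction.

The mRNA has the sequence of the coding strand (reverse complement of the template) with T→U. Reverse complement of GTATAGTGGAGTTAC is GTAACTCCACTATAC; then T→U.

5'-GUAACUCCACUAUAC-3'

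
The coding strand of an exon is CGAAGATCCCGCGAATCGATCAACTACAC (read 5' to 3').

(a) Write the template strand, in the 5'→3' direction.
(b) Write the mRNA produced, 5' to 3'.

(a) The template strand is the reverse complement of the coding strand: complement GCTTCTAGGGCGCTTAGCTAGTTGATGTG, then reverse.
(b) mRNA matches the coding strand with T→U.

(a) 5'-GTGTAGTTGATCGATTCGCGGGATCTTCG-3'
(b) 5′-CGAAGAUCCCGCGAAUCGAUCAACUACAC-3′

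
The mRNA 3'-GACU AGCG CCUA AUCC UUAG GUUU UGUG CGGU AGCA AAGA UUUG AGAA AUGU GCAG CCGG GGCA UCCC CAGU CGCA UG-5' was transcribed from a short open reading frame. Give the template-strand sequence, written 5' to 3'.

Written 5'→3' the mRNA is GUACGCUGACCCCUACGGGGCCGACGUGUAAAGAGUUUAGAAACGAUGGCGUGUUUUGGAUUCCUAAUCCGCGAUCAG, so the coding DNA strand is GTACGCTGACCCCTACGGGGCCGACGTGTAAAGAGTTTAGAAACGATGGCGTGTTTTGGATTCCTAATCCGCGATCAG. The template is its reverse complement.

5′-CTGATCGCGGATTAGGAATCCAAAACACGCCATCGTTTCTAAACTCTTTACACGTCGGCCCCGTAGGGGTCAGCGTAC-3′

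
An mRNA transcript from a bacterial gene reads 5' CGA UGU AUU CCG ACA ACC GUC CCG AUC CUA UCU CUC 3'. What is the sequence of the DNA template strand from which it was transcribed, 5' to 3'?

Replace U with T to get the coding DNA strand: CGATGTATTCCGACAACCGTCCCGATCCTATCTCTC. The template strand is its reverse complement (complement GCTACATAAGGCTGTTGGCAGGGCTAGGATAGAGAG, then reverse).

5'-GAGAGATAGGATCGGGACGGTTGTCGGAATACATCG-3'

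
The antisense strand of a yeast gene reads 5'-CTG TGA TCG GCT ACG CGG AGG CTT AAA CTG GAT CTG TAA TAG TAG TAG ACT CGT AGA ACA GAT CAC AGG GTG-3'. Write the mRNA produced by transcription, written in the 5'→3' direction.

5'-CACCCUGUGAUCUGUUCUACGAGUCUACUACUAUUACAGAUCCAGUUUAAGCCUCCGCGUAGCCGAUCACAG-3'

RNA polymerase reads the template 3'→5' and synthesizes mRNA 5'→3' by base-pairing (A→U, T→A, G↔C). The complement of the template is GACACTAGCCGATGCGCCTCCGAATTTGACCTAGACATTATCATCATCTGAGCATCTTGTCTAGTGTCCCAC; antiparallel, so 5'→3' the coding strand is CACCCTGTGATCTGTTCTACGAGTCTACTACTATTACAGATCCAGTTTAAGCCTCCGCGTAGCCGATCACAG. Replace T with U for the mRNA.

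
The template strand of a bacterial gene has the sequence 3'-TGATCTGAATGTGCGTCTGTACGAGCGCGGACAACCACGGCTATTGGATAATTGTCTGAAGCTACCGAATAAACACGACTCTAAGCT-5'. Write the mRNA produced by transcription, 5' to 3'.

Reading the template 3'→5' as shown, RNA polymerase pairs each base (A→U, T→A, G↔C) to build mRNA 5'→3' directly.

5'-ACUAGACUUACACGCAGACAUGCUCGCGCCUGUUGGUGCCGAUAACCUAUUAACAGACUUCGAUGGCUUAUUUGUGCUGAGAUUCGA-3'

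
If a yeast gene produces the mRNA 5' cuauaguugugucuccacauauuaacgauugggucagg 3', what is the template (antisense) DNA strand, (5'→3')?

5'-CCTGACCCAATCGTTAATATGTGGAGACACAACTATAG-3'

Replace U with T to get the coding DNA strand: CTATAGTTGTGTCTCCACATATTAACGATTGGGTCAGG. The template strand is its reverse complement (complement GATATCAACACAGAGGTGTATAATTGCTAACCCAGTCC, then reverse).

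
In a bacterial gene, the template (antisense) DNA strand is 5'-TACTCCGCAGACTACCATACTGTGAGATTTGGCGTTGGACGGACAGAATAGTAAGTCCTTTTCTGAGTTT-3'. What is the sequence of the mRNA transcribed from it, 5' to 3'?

5′-AAACUCAGAAAAGGACUUACUAUUCUGUCCGUCCAACGCCAAAUCUCACAGUAUGGUAGUCUGCGGAGUA-3′

The mRNA has the sequence of the coding strand (reverse complement of the template) with T→U. Reverse complement of TACTCCGCAGACTACCATACTGTGAGATTTGGCGTTGGACGGACAGAATAGTAAGTCCTTTTCTGAGTTT is AAACTCAGAAAAGGACTTACTATTCTGTCCGTCCAACGCCAAATCTCACAGTATGGTAGTCTGCGGAGTA; then T→U.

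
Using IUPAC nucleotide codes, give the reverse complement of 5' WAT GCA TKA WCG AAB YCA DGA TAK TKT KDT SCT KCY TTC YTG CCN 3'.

5'-NGGCARGAARGMAGSAHMAMAMTATCHTGRVTTCGWTMATGCATW-3'

Standard pairs A↔T, G↔C; ambiguity codes pair Y↔R, K↔M, W↔W, S↔S, B↔V, D↔H, N↔N. Complement (WTACGTAMTWGCTTVRGTHCTATMAMAMHASGAMGRAAGRACGGN), then reverse for 5'→3'.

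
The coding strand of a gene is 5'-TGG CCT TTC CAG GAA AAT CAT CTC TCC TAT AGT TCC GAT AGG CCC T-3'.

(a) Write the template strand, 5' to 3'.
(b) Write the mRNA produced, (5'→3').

(a) The template strand is the reverse complement of the coding strand: complement ACCGGAAAGGTCCTTTTAGTAGAGAGGATATCAAGGCTATCCGGGA, then reverse.
(b) mRNA matches the coding strand with T→U.

(a) 5′-AGGGCCTATCGGAACTATAGGAGAGATGATTTTCCTGGAAAGGCCA-3′
(b) 5'-UGGCCUUUCCAGGAAAAUCAUCUCUCCUAUAGUUCCGAUAGGCCCU-3'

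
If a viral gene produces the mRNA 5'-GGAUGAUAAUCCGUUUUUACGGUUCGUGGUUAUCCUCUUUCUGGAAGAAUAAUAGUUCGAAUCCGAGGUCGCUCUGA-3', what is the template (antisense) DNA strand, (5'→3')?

Replace U with T to get the coding DNA strand: GGATGATAATCCGTTTTTACGGTTCGTGGTTATCCTCTTTCTGGAAGAATAATAGTTCGAATCCGAGGTCGCTCTGA. The template strand is its reverse complement (complement CCTACTATTAGGCAAAAATGCCAAGCACCAATAGGAGAAAGACCTTCTTATTATCAAGCTTAGGCTCCAGCGAGACT, then reverse).

5'-TCAGAGCGACCTCGGATTCGAACTATTATTCTTCCAGAAAGAGGATAACCACGAACCGTAAAAACGGATTATCATCC-3'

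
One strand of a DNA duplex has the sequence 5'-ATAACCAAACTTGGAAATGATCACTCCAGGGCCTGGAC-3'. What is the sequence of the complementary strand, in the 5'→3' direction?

The complement of ATAACCAAACTTGGAAATGATCACTCCAGGGCCTGGAC is TATTGGTTTGAACCTTTACTAGTGAGGTCCCGGACCTG (A↔T, G↔C). DNA strands are antiparallel, so the complementary strand runs 3'→5'; reversing gives the 5'→3' form.

5′-GTCCAGGCCCTGGAGTGATCATTTCCAAGTTTGGTTAT-3′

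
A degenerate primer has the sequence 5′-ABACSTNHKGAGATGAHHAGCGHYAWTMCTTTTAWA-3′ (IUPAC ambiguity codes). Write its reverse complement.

Standard pairs A↔T, G↔C; ambiguity codes pair Y↔R, M↔K, W↔W, S↔S, B↔V, H↔D, N↔N. Complement (TVTGSANDMCTCTACTDDTCGCDRTWAKGAAAATWT), then reverse for 5'→3'.

5'-TWTAAAAGKAWTRDCGCTDDTCATCTCMDNASGTVT-3'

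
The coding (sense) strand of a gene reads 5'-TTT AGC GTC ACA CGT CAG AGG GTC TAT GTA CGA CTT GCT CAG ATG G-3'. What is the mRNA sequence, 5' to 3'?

5'-UUUAGCGUCACACGUCAGAGGGUCUAUGUACGACUUGCUCAGAUGG-3'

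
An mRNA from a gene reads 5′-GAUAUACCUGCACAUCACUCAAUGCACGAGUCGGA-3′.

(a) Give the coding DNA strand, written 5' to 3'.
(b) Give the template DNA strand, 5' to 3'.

(a) The coding strand matches the mRNA with U→T.
(b) The template strand is the reverse complement of the coding strand.

(a) 5'-GATATACCTGCACATCACTCAATGCACGAGTCGGA-3'
(b) 5'-TCCGACTCGTGCATTGAGTGATGTGCAGGTATATC-3'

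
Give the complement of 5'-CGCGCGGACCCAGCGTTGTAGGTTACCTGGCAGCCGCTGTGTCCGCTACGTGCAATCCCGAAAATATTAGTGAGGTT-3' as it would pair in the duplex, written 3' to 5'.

3′-GCGCGCCTGGGTCGCAACATCCAATGGACCGTCGGCGACACAGGCGATGCACGTTAGGGCTTTTATAATCACTCCAA-5′

Base-pairing A↔T, G↔C gives the complement. The complementary strand is antiparallel, so paired with a 5'→3' strand it runs 3'→5'.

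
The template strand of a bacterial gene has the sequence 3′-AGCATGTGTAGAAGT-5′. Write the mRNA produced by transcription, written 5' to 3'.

Reading the template 3'→5' as shown, RNA polymerase pairs each base (A→U, T→A, G↔C) to build mRNA 5'→3' directly.

5′-UCGUACACAUCUUCA-3′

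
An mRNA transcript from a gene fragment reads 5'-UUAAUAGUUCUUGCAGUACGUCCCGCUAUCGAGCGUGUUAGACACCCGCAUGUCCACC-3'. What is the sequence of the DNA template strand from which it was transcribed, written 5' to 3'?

Replace U with T to get the coding DNA strand: TTAATAGTTCTTGCAGTACGTCCCGCTATCGAGCGTGTTAGACACCCGCATGTCCACC. The template strand is its reverse complement (complement AATTATCAAGAACGTCATGCAGGGCGATAGCTCGCACAATCTGTGGGCGTACAGGTGG, then reverse).

5'-GGTGGACATGCGGGTGTCTAACACGCTCGATAGCGGGACGTACTGCAAGAACTATTAA-3'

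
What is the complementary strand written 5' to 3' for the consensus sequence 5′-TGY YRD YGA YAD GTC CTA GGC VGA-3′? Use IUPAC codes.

5'-TCBGCCTAGGACHTRTCRHYRRCA-3'

Standard pairs A↔T, G↔C; ambiguity codes pair R↔Y, D↔H, V↔B. Complement (ACRRYHRCTRTHCAGGATCCGBCT), then reverse for 5'→3'.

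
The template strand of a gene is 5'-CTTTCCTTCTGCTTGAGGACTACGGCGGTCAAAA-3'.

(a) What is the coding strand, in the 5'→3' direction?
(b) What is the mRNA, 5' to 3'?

(a) 5'-TTTTGACCGCCGTAGTCCTCAAGCAGAAGGAAAG-3'
(b) 5'-UUUUGACCGCCGUAGUCCUCAAGCAGAAGGAAAG-3'

(a) The coding strand is the reverse complement of the template: complement GAAAGGAAGACGAACTCCTGATGCCGCCAGTTTT, then reverse.
(b) mRNA has the coding-strand sequence with T→U.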